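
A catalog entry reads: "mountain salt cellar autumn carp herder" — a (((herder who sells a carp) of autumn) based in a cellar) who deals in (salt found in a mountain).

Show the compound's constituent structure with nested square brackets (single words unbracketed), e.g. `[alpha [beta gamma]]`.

[[mountain salt] [cellar [autumn [carp herder]]]]

Overall it is a kind of herder (specifically "cellar autumn carp herder"); the modifier is "mountain salt".
"mountain salt" → head "salt", modifier "mountain".
"cellar autumn carp herder" → head "herder" (specifically "autumn carp herder"), modifier "cellar".
"autumn carp herder" → head "herder" (specifically "carp herder"), modifier "autumn".
"carp herder" → head "herder", modifier "carp".
Assembled: [[mountain salt] [cellar [autumn [carp herder]]]].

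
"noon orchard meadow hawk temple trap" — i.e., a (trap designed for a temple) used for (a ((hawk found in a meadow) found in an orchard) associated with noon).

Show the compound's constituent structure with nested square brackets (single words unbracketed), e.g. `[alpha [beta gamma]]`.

[[noon [orchard [meadow hawk]]] [temple trap]]

At the top level: head "trap" (specifically "temple trap"); modifier "noon orchard meadow hawk".
"noon orchard meadow hawk" → head "hawk" (specifically "orchard meadow hawk"), modifier "noon".
"orchard meadow hawk" → head "hawk" (specifically "meadow hawk"), modifier "orchard".
"meadow hawk" → head "hawk", modifier "meadow".
"temple trap" → head "trap", modifier "temple".
So the structure is [[noon [orchard [meadow hawk]]] [temple trap]].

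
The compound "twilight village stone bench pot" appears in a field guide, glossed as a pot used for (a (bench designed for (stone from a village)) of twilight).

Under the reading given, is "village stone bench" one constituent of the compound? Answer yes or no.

The paraphrase groups the words so that "village stone bench" is one unit: it corresponds to a single parenthesized sub-phrase.
The full structure is [[twilight [[village stone] bench]] pot], in which [village stone bench] is a constituent.

yes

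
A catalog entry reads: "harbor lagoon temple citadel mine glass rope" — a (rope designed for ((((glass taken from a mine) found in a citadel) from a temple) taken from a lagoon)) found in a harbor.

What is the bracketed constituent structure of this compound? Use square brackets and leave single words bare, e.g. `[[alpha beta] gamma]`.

At the top level: head "rope" (specifically "lagoon temple citadel mine glass rope"); modifier "harbor".
Inside "lagoon temple citadel mine glass rope": head "rope", modifier "lagoon temple citadel mine glass".
Inside "lagoon temple citadel mine glass": head "glass" (specifically "temple citadel mine glass"), modifier "lagoon".
Inside "temple citadel mine glass": head "glass" (specifically "citadel mine glass"), modifier "temple".
Inside "citadel mine glass": head "glass" (specifically "mine glass"), modifier "citadel".
Inside "mine glass": head "glass", modifier "mine".
Assembled: [harbor [[lagoon [temple [citadel [mine glass]]]] rope]].

[harbor [[lagoon [temple [citadel [mine glass]]]] rope]]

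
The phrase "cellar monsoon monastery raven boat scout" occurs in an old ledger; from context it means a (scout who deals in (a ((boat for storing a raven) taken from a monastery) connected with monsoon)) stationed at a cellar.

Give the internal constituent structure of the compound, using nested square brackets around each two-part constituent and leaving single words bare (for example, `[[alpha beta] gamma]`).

Whole compound: head "scout" (specifically "monsoon monastery raven boat scout"), modifier "cellar".
Within "monsoon monastery raven boat scout", the head is "scout" and the modifier is "monsoon monastery raven boat".
Within "monsoon monastery raven boat", the head is "boat" (specifically "monastery raven boat") and the modifier is "monsoon".
Within "monastery raven boat", the head is "boat" (specifically "raven boat") and the modifier is "monastery".
Within "raven boat", the head is "boat" and the modifier is "raven".
Putting it together: [cellar [[monsoon [monastery [raven boat]]] scout]].

[cellar [[monsoon [monastery [raven boat]]] scout]]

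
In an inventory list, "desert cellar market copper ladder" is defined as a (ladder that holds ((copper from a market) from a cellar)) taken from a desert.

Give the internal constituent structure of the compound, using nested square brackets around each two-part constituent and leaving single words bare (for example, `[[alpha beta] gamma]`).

Whole compound: head "ladder" (specifically "cellar market copper ladder"), modifier "desert".
Within "cellar market copper ladder", the head is "ladder" and the modifier is "cellar market copper".
Within "cellar market copper", the head is "copper" (specifically "market copper") and the modifier is "cellar".
Within "market copper", the head is "copper" and the modifier is "market".
Assembled: [desert [[cellar [market copper]] ladder]].

[desert [[cellar [market copper]] ladder]]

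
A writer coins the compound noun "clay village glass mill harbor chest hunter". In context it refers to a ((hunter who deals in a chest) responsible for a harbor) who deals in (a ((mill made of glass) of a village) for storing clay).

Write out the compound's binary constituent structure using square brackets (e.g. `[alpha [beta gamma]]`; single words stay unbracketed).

The outermost head in the paraphrase is "hunter" (specifically "harbor chest hunter"), modified by "clay village glass mill".
Within "clay village glass mill", the head is "mill" (specifically "village glass mill") and the modifier is "clay".
Within "village glass mill", the head is "mill" (specifically "glass mill") and the modifier is "village".
Within "glass mill", the head is "mill" and the modifier is "glass".
Within "harbor chest hunter", the head is "hunter" (specifically "chest hunter") and the modifier is "harbor".
Within "chest hunter", the head is "hunter" and the modifier is "chest".
Assembled: [[clay [village [glass mill]]] [harbor [chest hunter]]].

[[clay [village [glass mill]]] [harbor [chest hunter]]]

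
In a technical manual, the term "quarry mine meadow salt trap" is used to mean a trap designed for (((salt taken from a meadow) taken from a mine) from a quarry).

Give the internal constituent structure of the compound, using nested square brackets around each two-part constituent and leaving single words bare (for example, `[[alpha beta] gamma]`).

Overall it is a kind of trap; the modifier is "quarry mine meadow salt".
Inside "quarry mine meadow salt": head "salt" (specifically "mine meadow salt"), modifier "quarry".
Inside "mine meadow salt": head "salt" (specifically "meadow salt"), modifier "mine".
Inside "meadow salt": head "salt", modifier "meadow".
Putting it together: [[quarry [mine [meadow salt]]] trap].

[[quarry [mine [meadow salt]]] trap]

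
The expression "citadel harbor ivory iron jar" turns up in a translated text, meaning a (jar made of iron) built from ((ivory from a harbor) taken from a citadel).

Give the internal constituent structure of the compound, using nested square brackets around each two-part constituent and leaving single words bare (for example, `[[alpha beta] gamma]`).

[[citadel [harbor ivory]] [iron jar]]

Whole compound: head "jar" (specifically "iron jar"), modifier "citadel harbor ivory".
Within "citadel harbor ivory", the head is "ivory" (specifically "harbor ivory") and the modifier is "citadel".
Within "harbor ivory", the head is "ivory" and the modifier is "harbor".
Within "iron jar", the head is "jar" and the modifier is "iron".
So the structure is [[citadel [harbor ivory]] [iron jar]].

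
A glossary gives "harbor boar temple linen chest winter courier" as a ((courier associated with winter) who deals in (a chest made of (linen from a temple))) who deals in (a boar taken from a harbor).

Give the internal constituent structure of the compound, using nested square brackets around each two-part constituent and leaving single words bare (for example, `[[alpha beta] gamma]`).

[[harbor boar] [[[temple linen] chest] [winter courier]]]

Overall it is a kind of courier (specifically "temple linen chest winter courier"); the modifier is "harbor boar".
"harbor boar" → head "boar", modifier "harbor".
"temple linen chest winter courier" → head "courier" (specifically "winter courier"), modifier "temple linen chest".
"temple linen chest" → head "chest", modifier "temple linen".
"temple linen" → head "linen", modifier "temple".
"winter courier" → head "courier", modifier "winter".
So the structure is [[harbor boar] [[[temple linen] chest] [winter courier]]].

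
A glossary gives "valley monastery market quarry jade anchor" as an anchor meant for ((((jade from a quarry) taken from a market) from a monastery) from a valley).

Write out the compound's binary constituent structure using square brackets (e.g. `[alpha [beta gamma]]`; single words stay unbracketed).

[[valley [monastery [market [quarry jade]]]] anchor]

Overall it is a kind of anchor; the modifier is "valley monastery market quarry jade".
Inside "valley monastery market quarry jade": head "jade" (specifically "monastery market quarry jade"), modifier "valley".
Inside "monastery market quarry jade": head "jade" (specifically "market quarry jade"), modifier "monastery".
Inside "market quarry jade": head "jade" (specifically "quarry jade"), modifier "market".
Inside "quarry jade": head "jade", modifier "quarry".
Assembled: [[valley [monastery [market [quarry jade]]]] anchor].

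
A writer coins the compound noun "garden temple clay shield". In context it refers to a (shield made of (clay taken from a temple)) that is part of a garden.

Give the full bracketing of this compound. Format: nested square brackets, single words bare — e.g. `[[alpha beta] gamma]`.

[garden [[temple clay] shield]]

Overall it is a kind of shield (specifically "temple clay shield"); the modifier is "garden".
Within "temple clay shield", the head is "shield" and the modifier is "temple clay".
Within "temple clay", the head is "clay" and the modifier is "temple".
Assembled: [garden [[temple clay] shield]].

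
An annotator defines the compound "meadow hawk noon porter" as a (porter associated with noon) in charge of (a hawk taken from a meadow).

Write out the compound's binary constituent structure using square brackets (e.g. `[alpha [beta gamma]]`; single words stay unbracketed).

[[meadow hawk] [noon porter]]

The outermost head in the paraphrase is "porter" (specifically "noon porter"), modified by "meadow hawk".
Within "meadow hawk", the head is "hawk" and the modifier is "meadow".
Within "noon porter", the head is "porter" and the modifier is "noon".
Putting it together: [[meadow hawk] [noon porter]].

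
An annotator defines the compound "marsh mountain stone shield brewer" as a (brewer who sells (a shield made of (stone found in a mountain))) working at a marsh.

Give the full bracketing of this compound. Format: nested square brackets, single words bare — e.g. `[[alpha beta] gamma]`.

[marsh [[[mountain stone] shield] brewer]]

The outermost head in the paraphrase is "brewer" (specifically "mountain stone shield brewer"), modified by "marsh".
Inside "mountain stone shield brewer": head "brewer", modifier "mountain stone shield".
Inside "mountain stone shield": head "shield", modifier "mountain stone".
Inside "mountain stone": head "stone", modifier "mountain".
So the structure is [marsh [[[mountain stone] shield] brewer]].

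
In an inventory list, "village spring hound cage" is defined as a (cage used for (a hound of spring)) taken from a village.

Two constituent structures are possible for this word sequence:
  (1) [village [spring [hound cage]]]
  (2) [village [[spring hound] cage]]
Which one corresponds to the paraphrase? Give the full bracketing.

[village [[spring hound] cage]]

The paraphrase's head is the "cage" part ("spring hound cage"); its modifier is "village".
That top-level split, carried through the inner groups, gives [village [[spring hound] cage]].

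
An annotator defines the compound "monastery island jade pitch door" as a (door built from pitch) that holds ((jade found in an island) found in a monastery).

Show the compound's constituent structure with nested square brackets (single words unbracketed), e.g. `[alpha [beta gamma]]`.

[[monastery [island jade]] [pitch door]]

The outermost head in the paraphrase is "door" (specifically "pitch door"), modified by "monastery island jade".
Within "monastery island jade", the head is "jade" (specifically "island jade") and the modifier is "monastery".
Within "island jade", the head is "jade" and the modifier is "island".
Within "pitch door", the head is "door" and the modifier is "pitch".
So the structure is [[monastery [island jade]] [pitch door]].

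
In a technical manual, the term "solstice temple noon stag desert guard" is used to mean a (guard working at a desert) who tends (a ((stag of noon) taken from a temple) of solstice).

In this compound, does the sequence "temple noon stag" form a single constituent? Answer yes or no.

The paraphrase groups the words so that "temple noon stag" is one unit: it corresponds to a single parenthesized sub-phrase.
The full structure is [[solstice [temple [noon stag]]] [desert guard]], in which [temple noon stag] is a constituent.

yes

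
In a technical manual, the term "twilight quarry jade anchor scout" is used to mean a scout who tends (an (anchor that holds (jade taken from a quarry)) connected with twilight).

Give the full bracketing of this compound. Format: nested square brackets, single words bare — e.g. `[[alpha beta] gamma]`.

[[twilight [[quarry jade] anchor]] scout]

At the top level: head "scout"; modifier "twilight quarry jade anchor".
"twilight quarry jade anchor" → head "anchor" (specifically "quarry jade anchor"), modifier "twilight".
"quarry jade anchor" → head "anchor", modifier "quarry jade".
"quarry jade" → head "jade", modifier "quarry".
So the structure is [[twilight [[quarry jade] anchor]] scout].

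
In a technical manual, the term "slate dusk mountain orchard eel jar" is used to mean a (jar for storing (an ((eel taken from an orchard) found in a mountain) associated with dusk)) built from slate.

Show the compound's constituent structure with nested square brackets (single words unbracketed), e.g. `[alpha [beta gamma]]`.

At the top level: head "jar" (specifically "dusk mountain orchard eel jar"); modifier "slate".
Inside "dusk mountain orchard eel jar": head "jar", modifier "dusk mountain orchard eel".
Inside "dusk mountain orchard eel": head "eel" (specifically "mountain orchard eel"), modifier "dusk".
Inside "mountain orchard eel": head "eel" (specifically "orchard eel"), modifier "mountain".
Inside "orchard eel": head "eel", modifier "orchard".
Assembled: [slate [[dusk [mountain [orchard eel]]] jar]].

[slate [[dusk [mountain [orchard eel]]] jar]]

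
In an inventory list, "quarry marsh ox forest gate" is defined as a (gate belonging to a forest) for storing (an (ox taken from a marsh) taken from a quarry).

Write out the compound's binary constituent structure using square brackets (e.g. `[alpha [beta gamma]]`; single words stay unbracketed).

At the top level: head "gate" (specifically "forest gate"); modifier "quarry marsh ox".
"quarry marsh ox" → head "ox" (specifically "marsh ox"), modifier "quarry".
"marsh ox" → head "ox", modifier "marsh".
"forest gate" → head "gate", modifier "forest".
Putting it together: [[quarry [marsh ox]] [forest gate]].

[[quarry [marsh ox]] [forest gate]]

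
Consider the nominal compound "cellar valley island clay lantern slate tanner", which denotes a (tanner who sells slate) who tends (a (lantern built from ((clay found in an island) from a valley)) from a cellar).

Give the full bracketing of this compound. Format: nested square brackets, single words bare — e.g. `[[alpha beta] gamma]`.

[[cellar [[valley [island clay]] lantern]] [slate tanner]]

Whole compound: head "tanner" (specifically "slate tanner"), modifier "cellar valley island clay lantern".
Inside "cellar valley island clay lantern": head "lantern" (specifically "valley island clay lantern"), modifier "cellar".
Inside "valley island clay lantern": head "lantern", modifier "valley island clay".
Inside "valley island clay": head "clay" (specifically "island clay"), modifier "valley".
Inside "island clay": head "clay", modifier "island".
Inside "slate tanner": head "tanner", modifier "slate".
Putting it together: [[cellar [[valley [island clay]] lantern]] [slate tanner]].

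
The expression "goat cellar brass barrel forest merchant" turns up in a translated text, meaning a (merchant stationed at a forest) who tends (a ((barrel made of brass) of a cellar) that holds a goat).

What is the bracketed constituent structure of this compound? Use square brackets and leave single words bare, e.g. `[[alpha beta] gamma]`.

[[goat [cellar [brass barrel]]] [forest merchant]]

Overall it is a kind of merchant (specifically "forest merchant"); the modifier is "goat cellar brass barrel".
Within "goat cellar brass barrel", the head is "barrel" (specifically "cellar brass barrel") and the modifier is "goat".
Within "cellar brass barrel", the head is "barrel" (specifically "brass barrel") and the modifier is "cellar".
Within "brass barrel", the head is "barrel" and the modifier is "brass".
Within "forest merchant", the head is "merchant" and the modifier is "forest".
Putting it together: [[goat [cellar [brass barrel]]] [forest merchant]].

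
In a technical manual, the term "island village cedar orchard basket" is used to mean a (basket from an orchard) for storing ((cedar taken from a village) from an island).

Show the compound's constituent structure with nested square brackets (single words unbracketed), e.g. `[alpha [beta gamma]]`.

[[island [village cedar]] [orchard basket]]

Whole compound: head "basket" (specifically "orchard basket"), modifier "island village cedar".
Within "island village cedar", the head is "cedar" (specifically "village cedar") and the modifier is "island".
Within "village cedar", the head is "cedar" and the modifier is "village".
Within "orchard basket", the head is "basket" and the modifier is "orchard".
Assembled: [[island [village cedar]] [orchard basket]].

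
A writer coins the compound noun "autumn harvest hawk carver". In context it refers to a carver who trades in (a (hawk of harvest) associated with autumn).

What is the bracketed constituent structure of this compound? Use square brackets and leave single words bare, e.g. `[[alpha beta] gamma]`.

[[autumn [harvest hawk]] carver]

At the top level: head "carver"; modifier "autumn harvest hawk".
"autumn harvest hawk" → head "hawk" (specifically "harvest hawk"), modifier "autumn".
"harvest hawk" → head "hawk", modifier "harvest".
Putting it together: [[autumn [harvest hawk]] carver].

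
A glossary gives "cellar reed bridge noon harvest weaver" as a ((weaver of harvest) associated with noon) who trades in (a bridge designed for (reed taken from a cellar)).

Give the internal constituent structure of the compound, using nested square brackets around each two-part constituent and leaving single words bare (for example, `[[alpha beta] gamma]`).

Whole compound: head "weaver" (specifically "noon harvest weaver"), modifier "cellar reed bridge".
Inside "cellar reed bridge": head "bridge", modifier "cellar reed".
Inside "cellar reed": head "reed", modifier "cellar".
Inside "noon harvest weaver": head "weaver" (specifically "harvest weaver"), modifier "noon".
Inside "harvest weaver": head "weaver", modifier "harvest".
So the structure is [[[cellar reed] bridge] [noon [harvest weaver]]].

[[[cellar reed] bridge] [noon [harvest weaver]]]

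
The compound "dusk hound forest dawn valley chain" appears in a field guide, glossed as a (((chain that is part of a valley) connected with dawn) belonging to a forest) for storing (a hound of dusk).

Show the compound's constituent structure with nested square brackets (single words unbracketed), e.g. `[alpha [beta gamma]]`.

Whole compound: head "chain" (specifically "forest dawn valley chain"), modifier "dusk hound".
Within "dusk hound", the head is "hound" and the modifier is "dusk".
Within "forest dawn valley chain", the head is "chain" (specifically "dawn valley chain") and the modifier is "forest".
Within "dawn valley chain", the head is "chain" (specifically "valley chain") and the modifier is "dawn".
Within "valley chain", the head is "chain" and the modifier is "valley".
Assembled: [[dusk hound] [forest [dawn [valley chain]]]].

[[dusk hound] [forest [dawn [valley chain]]]]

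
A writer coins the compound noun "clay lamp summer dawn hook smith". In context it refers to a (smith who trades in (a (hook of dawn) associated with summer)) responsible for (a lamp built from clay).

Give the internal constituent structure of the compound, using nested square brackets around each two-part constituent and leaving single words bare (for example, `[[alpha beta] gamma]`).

At the top level: head "smith" (specifically "summer dawn hook smith"); modifier "clay lamp".
Inside "clay lamp": head "lamp", modifier "clay".
Inside "summer dawn hook smith": head "smith", modifier "summer dawn hook".
Inside "summer dawn hook": head "hook" (specifically "dawn hook"), modifier "summer".
Inside "dawn hook": head "hook", modifier "dawn".
Putting it together: [[clay lamp] [[summer [dawn hook]] smith]].

[[clay lamp] [[summer [dawn hook]] smith]]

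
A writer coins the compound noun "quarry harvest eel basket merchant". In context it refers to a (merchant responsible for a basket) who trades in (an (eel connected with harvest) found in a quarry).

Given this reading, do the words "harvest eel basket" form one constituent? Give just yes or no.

no

The top-level split is [quarry harvest eel] [basket merchant]; the full structure is [[quarry [harvest eel]] [basket merchant]].
"harvest eel basket" straddles a constituent boundary, so it is not a single unit.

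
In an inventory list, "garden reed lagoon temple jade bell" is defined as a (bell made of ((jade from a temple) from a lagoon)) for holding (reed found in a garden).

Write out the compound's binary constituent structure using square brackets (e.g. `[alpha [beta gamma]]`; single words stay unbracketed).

[[garden reed] [[lagoon [temple jade]] bell]]

At the top level: head "bell" (specifically "lagoon temple jade bell"); modifier "garden reed".
Inside "garden reed": head "reed", modifier "garden".
Inside "lagoon temple jade bell": head "bell", modifier "lagoon temple jade".
Inside "lagoon temple jade": head "jade" (specifically "temple jade"), modifier "lagoon".
Inside "temple jade": head "jade", modifier "temple".
Putting it together: [[garden reed] [[lagoon [temple jade]] bell]].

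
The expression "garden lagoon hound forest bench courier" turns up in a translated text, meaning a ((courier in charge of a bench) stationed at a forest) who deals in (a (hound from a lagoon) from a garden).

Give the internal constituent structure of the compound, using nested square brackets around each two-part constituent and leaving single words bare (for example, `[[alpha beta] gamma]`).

[[garden [lagoon hound]] [forest [bench courier]]]

Overall it is a kind of courier (specifically "forest bench courier"); the modifier is "garden lagoon hound".
Within "garden lagoon hound", the head is "hound" (specifically "lagoon hound") and the modifier is "garden".
Within "lagoon hound", the head is "hound" and the modifier is "lagoon".
Within "forest bench courier", the head is "courier" (specifically "bench courier") and the modifier is "forest".
Within "bench courier", the head is "courier" and the modifier is "bench".
Assembled: [[garden [lagoon hound]] [forest [bench courier]]].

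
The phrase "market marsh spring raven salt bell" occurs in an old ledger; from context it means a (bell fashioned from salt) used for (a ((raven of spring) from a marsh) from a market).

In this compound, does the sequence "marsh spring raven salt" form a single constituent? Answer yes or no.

no

The top-level split is [market marsh spring raven] [salt bell]; the full structure is [[market [marsh [spring raven]]] [salt bell]].
"marsh spring raven salt" straddles a constituent boundary, so it is not a single unit.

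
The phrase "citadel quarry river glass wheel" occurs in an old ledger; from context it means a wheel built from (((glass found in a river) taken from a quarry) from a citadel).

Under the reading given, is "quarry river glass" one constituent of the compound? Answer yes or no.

yes

The paraphrase groups the words so that "quarry river glass" is one unit: it corresponds to a single parenthesized sub-phrase.
The full structure is [[citadel [quarry [river glass]]] wheel], in which [quarry river glass] is a constituent.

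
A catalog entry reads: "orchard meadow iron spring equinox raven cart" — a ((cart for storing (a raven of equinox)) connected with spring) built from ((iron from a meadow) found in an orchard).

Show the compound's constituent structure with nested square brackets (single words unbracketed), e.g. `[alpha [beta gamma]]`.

[[orchard [meadow iron]] [spring [[equinox raven] cart]]]

At the top level: head "cart" (specifically "spring equinox raven cart"); modifier "orchard meadow iron".
Within "orchard meadow iron", the head is "iron" (specifically "meadow iron") and the modifier is "orchard".
Within "meadow iron", the head is "iron" and the modifier is "meadow".
Within "spring equinox raven cart", the head is "cart" (specifically "equinox raven cart") and the modifier is "spring".
Within "equinox raven cart", the head is "cart" and the modifier is "equinox raven".
Within "equinox raven", the head is "raven" and the modifier is "equinox".
Assembled: [[orchard [meadow iron]] [spring [[equinox raven] cart]]].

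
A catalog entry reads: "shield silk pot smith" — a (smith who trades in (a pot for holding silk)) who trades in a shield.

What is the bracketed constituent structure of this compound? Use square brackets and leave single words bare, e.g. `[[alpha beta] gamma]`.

[shield [[silk pot] smith]]

Whole compound: head "smith" (specifically "silk pot smith"), modifier "shield".
"silk pot smith" → head "smith", modifier "silk pot".
"silk pot" → head "pot", modifier "silk".
Assembled: [shield [[silk pot] smith]].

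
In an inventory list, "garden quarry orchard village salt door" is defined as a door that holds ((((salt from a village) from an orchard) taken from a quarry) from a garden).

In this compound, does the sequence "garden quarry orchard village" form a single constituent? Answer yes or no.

The top-level split is [garden quarry orchard village salt] [door]; the full structure is [[garden [quarry [orchard [village salt]]]] door].
"garden quarry orchard village" straddles a constituent boundary, so it is not a single unit.

no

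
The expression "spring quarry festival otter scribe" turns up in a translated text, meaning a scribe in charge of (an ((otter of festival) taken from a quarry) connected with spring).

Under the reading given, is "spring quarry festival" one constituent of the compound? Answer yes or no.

The top-level split is [spring quarry festival otter] [scribe]; the full structure is [[spring [quarry [festival otter]]] scribe].
"spring quarry festival" straddles a constituent boundary, so it is not a single unit.

no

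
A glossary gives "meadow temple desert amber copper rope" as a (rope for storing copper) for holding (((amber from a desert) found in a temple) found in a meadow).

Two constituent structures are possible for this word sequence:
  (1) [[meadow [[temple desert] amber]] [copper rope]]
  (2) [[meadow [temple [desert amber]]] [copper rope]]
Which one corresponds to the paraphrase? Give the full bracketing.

[[meadow [temple [desert amber]]] [copper rope]]

The paraphrase's head is the "rope" part ("copper rope"); its modifier is "meadow temple desert amber".
That top-level split, carried through the inner groups, gives [[meadow [temple [desert amber]]] [copper rope]].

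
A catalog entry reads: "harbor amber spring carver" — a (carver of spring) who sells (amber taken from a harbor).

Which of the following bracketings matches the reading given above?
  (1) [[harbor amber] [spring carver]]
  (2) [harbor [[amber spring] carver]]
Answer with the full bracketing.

[[harbor amber] [spring carver]]

The paraphrase's head is the "carver" part ("spring carver"); its modifier is "harbor amber".
That top-level split, carried through the inner groups, gives [[harbor amber] [spring carver]].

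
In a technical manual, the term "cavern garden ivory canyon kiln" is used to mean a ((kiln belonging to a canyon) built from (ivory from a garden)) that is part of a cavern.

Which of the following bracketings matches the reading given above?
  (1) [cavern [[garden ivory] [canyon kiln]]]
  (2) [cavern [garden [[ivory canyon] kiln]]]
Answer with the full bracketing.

The paraphrase's head is the "kiln" part ("garden ivory canyon kiln"); its modifier is "cavern".
That top-level split, carried through the inner groups, gives [cavern [[garden ivory] [canyon kiln]]].

[cavern [[garden ivory] [canyon kiln]]]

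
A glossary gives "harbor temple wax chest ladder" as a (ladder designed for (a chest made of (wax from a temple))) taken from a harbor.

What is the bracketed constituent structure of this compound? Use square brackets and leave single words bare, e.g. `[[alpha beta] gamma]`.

Whole compound: head "ladder" (specifically "temple wax chest ladder"), modifier "harbor".
Within "temple wax chest ladder", the head is "ladder" and the modifier is "temple wax chest".
Within "temple wax chest", the head is "chest" and the modifier is "temple wax".
Within "temple wax", the head is "wax" and the modifier is "temple".
Putting it together: [harbor [[[temple wax] chest] ladder]].

[harbor [[[temple wax] chest] ladder]]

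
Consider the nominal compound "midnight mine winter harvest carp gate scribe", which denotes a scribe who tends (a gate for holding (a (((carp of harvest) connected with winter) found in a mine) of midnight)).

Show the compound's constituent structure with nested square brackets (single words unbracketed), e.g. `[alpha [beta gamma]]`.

Whole compound: head "scribe", modifier "midnight mine winter harvest carp gate".
Inside "midnight mine winter harvest carp gate": head "gate", modifier "midnight mine winter harvest carp".
Inside "midnight mine winter harvest carp": head "carp" (specifically "mine winter harvest carp"), modifier "midnight".
Inside "mine winter harvest carp": head "carp" (specifically "winter harvest carp"), modifier "mine".
Inside "winter harvest carp": head "carp" (specifically "harvest carp"), modifier "winter".
Inside "harvest carp": head "carp", modifier "harvest".
Putting it together: [[[midnight [mine [winter [harvest carp]]]] gate] scribe].

[[[midnight [mine [winter [harvest carp]]]] gate] scribe]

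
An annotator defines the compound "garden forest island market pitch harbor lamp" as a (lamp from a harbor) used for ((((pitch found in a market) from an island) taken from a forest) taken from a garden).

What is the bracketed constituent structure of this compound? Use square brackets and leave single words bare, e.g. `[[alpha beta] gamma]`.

[[garden [forest [island [market pitch]]]] [harbor lamp]]

The outermost head in the paraphrase is "lamp" (specifically "harbor lamp"), modified by "garden forest island market pitch".
"garden forest island market pitch" → head "pitch" (specifically "forest island market pitch"), modifier "garden".
"forest island market pitch" → head "pitch" (specifically "island market pitch"), modifier "forest".
"island market pitch" → head "pitch" (specifically "market pitch"), modifier "island".
"market pitch" → head "pitch", modifier "market".
"harbor lamp" → head "lamp", modifier "harbor".
Assembled: [[garden [forest [island [market pitch]]]] [harbor lamp]].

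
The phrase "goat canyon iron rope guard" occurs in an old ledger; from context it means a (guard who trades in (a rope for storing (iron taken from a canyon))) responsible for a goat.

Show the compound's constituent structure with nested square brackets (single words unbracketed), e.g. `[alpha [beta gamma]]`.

Whole compound: head "guard" (specifically "canyon iron rope guard"), modifier "goat".
Within "canyon iron rope guard", the head is "guard" and the modifier is "canyon iron rope".
Within "canyon iron rope", the head is "rope" and the modifier is "canyon iron".
Within "canyon iron", the head is "iron" and the modifier is "canyon".
So the structure is [goat [[[canyon iron] rope] guard]].

[goat [[[canyon iron] rope] guard]]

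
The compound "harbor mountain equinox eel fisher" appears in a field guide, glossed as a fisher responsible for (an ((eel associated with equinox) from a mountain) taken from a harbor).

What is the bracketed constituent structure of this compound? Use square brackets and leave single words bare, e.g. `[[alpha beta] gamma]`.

Overall it is a kind of fisher; the modifier is "harbor mountain equinox eel".
Inside "harbor mountain equinox eel": head "eel" (specifically "mountain equinox eel"), modifier "harbor".
Inside "mountain equinox eel": head "eel" (specifically "equinox eel"), modifier "mountain".
Inside "equinox eel": head "eel", modifier "equinox".
Putting it together: [[harbor [mountain [equinox eel]]] fisher].

[[harbor [mountain [equinox eel]]] fisher]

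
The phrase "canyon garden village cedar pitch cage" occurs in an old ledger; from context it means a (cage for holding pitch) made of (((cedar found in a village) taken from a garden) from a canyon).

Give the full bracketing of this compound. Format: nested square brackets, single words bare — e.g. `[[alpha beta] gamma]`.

The outermost head in the paraphrase is "cage" (specifically "pitch cage"), modified by "canyon garden village cedar".
"canyon garden village cedar" → head "cedar" (specifically "garden village cedar"), modifier "canyon".
"garden village cedar" → head "cedar" (specifically "village cedar"), modifier "garden".
"village cedar" → head "cedar", modifier "village".
"pitch cage" → head "cage", modifier "pitch".
So the structure is [[canyon [garden [village cedar]]] [pitch cage]].

[[canyon [garden [village cedar]]] [pitch cage]]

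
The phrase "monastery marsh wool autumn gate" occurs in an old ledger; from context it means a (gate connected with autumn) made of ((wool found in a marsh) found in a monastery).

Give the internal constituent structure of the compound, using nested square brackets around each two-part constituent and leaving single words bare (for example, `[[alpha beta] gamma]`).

The outermost head in the paraphrase is "gate" (specifically "autumn gate"), modified by "monastery marsh wool".
Inside "monastery marsh wool": head "wool" (specifically "marsh wool"), modifier "monastery".
Inside "marsh wool": head "wool", modifier "marsh".
Inside "autumn gate": head "gate", modifier "autumn".
So the structure is [[monastery [marsh wool]] [autumn gate]].

[[monastery [marsh wool]] [autumn gate]]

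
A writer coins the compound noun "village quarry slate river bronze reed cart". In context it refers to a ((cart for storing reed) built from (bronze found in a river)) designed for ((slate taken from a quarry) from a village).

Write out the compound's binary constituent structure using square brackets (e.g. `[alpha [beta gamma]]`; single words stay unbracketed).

Overall it is a kind of cart (specifically "river bronze reed cart"); the modifier is "village quarry slate".
"village quarry slate" → head "slate" (specifically "quarry slate"), modifier "village".
"quarry slate" → head "slate", modifier "quarry".
"river bronze reed cart" → head "cart" (specifically "reed cart"), modifier "river bronze".
"river bronze" → head "bronze", modifier "river".
"reed cart" → head "cart", modifier "reed".
Assembled: [[village [quarry slate]] [[river bronze] [reed cart]]].

[[village [quarry slate]] [[river bronze] [reed cart]]]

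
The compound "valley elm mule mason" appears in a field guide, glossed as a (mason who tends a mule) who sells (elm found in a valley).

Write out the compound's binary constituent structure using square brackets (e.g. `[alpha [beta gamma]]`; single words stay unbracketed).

The outermost head in the paraphrase is "mason" (specifically "mule mason"), modified by "valley elm".
Inside "valley elm": head "elm", modifier "valley".
Inside "mule mason": head "mason", modifier "mule".
Assembled: [[valley elm] [mule mason]].

[[valley elm] [mule mason]]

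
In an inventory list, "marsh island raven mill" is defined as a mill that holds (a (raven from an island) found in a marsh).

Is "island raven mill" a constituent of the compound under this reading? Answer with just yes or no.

no

The top-level split is [marsh island raven] [mill]; the full structure is [[marsh [island raven]] mill].
"island raven mill" straddles a constituent boundary, so it is not a single unit.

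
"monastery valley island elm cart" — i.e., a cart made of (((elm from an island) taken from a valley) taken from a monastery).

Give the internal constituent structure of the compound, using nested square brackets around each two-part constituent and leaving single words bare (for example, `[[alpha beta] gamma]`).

[[monastery [valley [island elm]]] cart]

Whole compound: head "cart", modifier "monastery valley island elm".
"monastery valley island elm" → head "elm" (specifically "valley island elm"), modifier "monastery".
"valley island elm" → head "elm" (specifically "island elm"), modifier "valley".
"island elm" → head "elm", modifier "island".
Putting it together: [[monastery [valley [island elm]]] cart].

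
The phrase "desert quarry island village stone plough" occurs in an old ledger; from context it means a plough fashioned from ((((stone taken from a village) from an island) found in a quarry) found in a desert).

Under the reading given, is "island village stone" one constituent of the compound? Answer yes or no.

yes

The paraphrase groups the words so that "island village stone" is one unit: it corresponds to a single parenthesized sub-phrase.
The full structure is [[desert [quarry [island [village stone]]]] plough], in which [island village stone] is a constituent.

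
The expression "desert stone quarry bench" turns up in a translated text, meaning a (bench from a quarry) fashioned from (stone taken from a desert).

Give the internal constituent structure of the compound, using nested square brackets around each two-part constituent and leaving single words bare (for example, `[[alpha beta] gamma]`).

[[desert stone] [quarry bench]]

At the top level: head "bench" (specifically "quarry bench"); modifier "desert stone".
Inside "desert stone": head "stone", modifier "desert".
Inside "quarry bench": head "bench", modifier "quarry".
Assembled: [[desert stone] [quarry bench]].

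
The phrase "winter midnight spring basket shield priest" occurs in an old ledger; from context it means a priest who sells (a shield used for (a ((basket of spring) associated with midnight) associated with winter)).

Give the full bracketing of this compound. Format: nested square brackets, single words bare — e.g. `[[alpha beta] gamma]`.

[[[winter [midnight [spring basket]]] shield] priest]

The outermost head in the paraphrase is "priest", modified by "winter midnight spring basket shield".
"winter midnight spring basket shield" → head "shield", modifier "winter midnight spring basket".
"winter midnight spring basket" → head "basket" (specifically "midnight spring basket"), modifier "winter".
"midnight spring basket" → head "basket" (specifically "spring basket"), modifier "midnight".
"spring basket" → head "basket", modifier "spring".
Assembled: [[[winter [midnight [spring basket]]] shield] priest].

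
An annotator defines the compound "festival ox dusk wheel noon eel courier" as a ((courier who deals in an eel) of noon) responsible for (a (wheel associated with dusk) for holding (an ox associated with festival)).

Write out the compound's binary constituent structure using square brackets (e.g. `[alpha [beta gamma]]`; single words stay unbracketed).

[[[festival ox] [dusk wheel]] [noon [eel courier]]]

Overall it is a kind of courier (specifically "noon eel courier"); the modifier is "festival ox dusk wheel".
Inside "festival ox dusk wheel": head "wheel" (specifically "dusk wheel"), modifier "festival ox".
Inside "festival ox": head "ox", modifier "festival".
Inside "dusk wheel": head "wheel", modifier "dusk".
Inside "noon eel courier": head "courier" (specifically "eel courier"), modifier "noon".
Inside "eel courier": head "courier", modifier "eel".
Putting it together: [[[festival ox] [dusk wheel]] [noon [eel courier]]].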